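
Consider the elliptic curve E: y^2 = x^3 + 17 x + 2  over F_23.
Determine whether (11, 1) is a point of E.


Check whether y^2 = x^3 + 17 x + 2 (mod 23) for (x, y) = (11, 1).
LHS: y^2 = 1^2 mod 23 = 1
RHS: x^3 + 17 x + 2 = 11^3 + 17*11 + 2 mod 23 = 2
LHS != RHS

No, not on the curve


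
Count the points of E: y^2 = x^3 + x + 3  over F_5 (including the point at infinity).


For each x in F_5, count y with y^2 = x^3 + 1 x + 3 mod 5:
  x = 1: RHS = 0, y in [0]  -> 1 point(s)
  x = 4: RHS = 1, y in [1, 4]  -> 2 point(s)
Affine points: 3. Add the point at infinity: total = 4.

#E(F_5) = 4


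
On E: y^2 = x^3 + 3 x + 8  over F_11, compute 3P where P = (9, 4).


k = 3 = 11_2 (binary, LSB first: 11)
Double-and-add from P = (9, 4):
  bit 0 = 1: acc = O + (9, 4) = (9, 4)
  bit 1 = 1: acc = (9, 4) + (7, 8) = (10, 9)

3P = (10, 9)


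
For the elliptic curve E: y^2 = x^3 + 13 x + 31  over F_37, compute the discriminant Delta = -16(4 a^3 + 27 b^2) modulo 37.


4 a^3 + 27 b^2 = 4*13^3 + 27*31^2 = 8788 + 25947 = 34735
Delta = -16 * (34735) = -555760
Delta mod 37 = 17

Delta = 17 (mod 37)


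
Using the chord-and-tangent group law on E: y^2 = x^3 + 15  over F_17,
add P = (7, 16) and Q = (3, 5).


P != Q, so use the chord formula.
s = (y2 - y1) / (x2 - x1) = (6) / (13) mod 17 = 7
x3 = s^2 - x1 - x2 mod 17 = 7^2 - 7 - 3 = 5
y3 = s (x1 - x3) - y1 mod 17 = 7 * (7 - 5) - 16 = 15

P + Q = (5, 15)


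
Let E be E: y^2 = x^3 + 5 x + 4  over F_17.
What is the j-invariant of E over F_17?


Delta = -16(4 a^3 + 27 b^2) mod 17 = 14
-1728 * (4 a)^3 = -1728 * (4*5)^3 mod 17 = 9
j = 9 * 14^(-1) mod 17 = 14

j = 14 (mod 17)


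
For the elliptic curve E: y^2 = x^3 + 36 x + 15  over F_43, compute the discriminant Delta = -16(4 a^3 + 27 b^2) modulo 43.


4 a^3 + 27 b^2 = 4*36^3 + 27*15^2 = 186624 + 6075 = 192699
Delta = -16 * (192699) = -3083184
Delta mod 43 = 2

Delta = 2 (mod 43)


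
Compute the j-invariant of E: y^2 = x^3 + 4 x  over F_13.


Delta = -16(4 a^3 + 27 b^2) mod 13 = 12
-1728 * (4 a)^3 = -1728 * (4*4)^3 mod 13 = 1
j = 1 * 12^(-1) mod 13 = 12

j = 12 (mod 13)


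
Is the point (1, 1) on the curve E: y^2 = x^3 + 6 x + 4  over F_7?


Check whether y^2 = x^3 + 6 x + 4 (mod 7) for (x, y) = (1, 1).
LHS: y^2 = 1^2 mod 7 = 1
RHS: x^3 + 6 x + 4 = 1^3 + 6*1 + 4 mod 7 = 4
LHS != RHS

No, not on the curve


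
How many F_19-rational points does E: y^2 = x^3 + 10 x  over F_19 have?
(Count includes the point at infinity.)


For each x in F_19, count y with y^2 = x^3 + 10 x + 0 mod 19:
  x = 0: RHS = 0, y in [0]  -> 1 point(s)
  x = 1: RHS = 11, y in [7, 12]  -> 2 point(s)
  x = 2: RHS = 9, y in [3, 16]  -> 2 point(s)
  x = 3: RHS = 0, y in [0]  -> 1 point(s)
  x = 4: RHS = 9, y in [3, 16]  -> 2 point(s)
  x = 5: RHS = 4, y in [2, 17]  -> 2 point(s)
  x = 10: RHS = 17, y in [6, 13]  -> 2 point(s)
  x = 11: RHS = 16, y in [4, 15]  -> 2 point(s)
  x = 12: RHS = 5, y in [9, 10]  -> 2 point(s)
  x = 13: RHS = 9, y in [3, 16]  -> 2 point(s)
  x = 16: RHS = 0, y in [0]  -> 1 point(s)
Affine points: 19. Add the point at infinity: total = 20.

#E(F_19) = 20


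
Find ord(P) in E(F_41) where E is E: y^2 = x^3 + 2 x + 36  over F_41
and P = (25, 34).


Compute successive multiples of P until we hit O:
  1P = (25, 34)
  2P = (23, 20)
  3P = (1, 11)
  4P = (13, 39)
  5P = (12, 5)
  6P = (0, 6)
  7P = (37, 28)
  8P = (10, 20)
  ... (continuing to 22P)
  22P = O

ord(P) = 22


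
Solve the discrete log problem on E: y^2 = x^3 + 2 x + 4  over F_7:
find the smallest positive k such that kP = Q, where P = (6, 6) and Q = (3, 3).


Enumerate multiples of P until we hit Q = (3, 3):
  1P = (6, 6)
  2P = (3, 4)
  3P = (0, 5)
  4P = (2, 4)
  5P = (1, 0)
  6P = (2, 3)
  7P = (0, 2)
  8P = (3, 3)
Match found at i = 8.

k = 8


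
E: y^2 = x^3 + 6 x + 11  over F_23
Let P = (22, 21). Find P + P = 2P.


Doubling: s = (3 x1^2 + a) / (2 y1)
s = (3*22^2 + 6) / (2*21) mod 23 = 15
x3 = s^2 - 2 x1 mod 23 = 15^2 - 2*22 = 20
y3 = s (x1 - x3) - y1 mod 23 = 15 * (22 - 20) - 21 = 9

2P = (20, 9)


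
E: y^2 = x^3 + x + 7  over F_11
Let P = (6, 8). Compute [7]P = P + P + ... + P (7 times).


k = 7 = 111_2 (binary, LSB first: 111)
Double-and-add from P = (6, 8):
  bit 0 = 1: acc = O + (6, 8) = (6, 8)
  bit 1 = 1: acc = (6, 8) + (3, 9) = (7, 7)
  bit 2 = 1: acc = (7, 7) + (10, 7) = (5, 4)

7P = (5, 4)


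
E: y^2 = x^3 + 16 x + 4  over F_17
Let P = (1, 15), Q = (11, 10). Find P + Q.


P != Q, so use the chord formula.
s = (y2 - y1) / (x2 - x1) = (12) / (10) mod 17 = 8
x3 = s^2 - x1 - x2 mod 17 = 8^2 - 1 - 11 = 1
y3 = s (x1 - x3) - y1 mod 17 = 8 * (1 - 1) - 15 = 2

P + Q = (1, 2)


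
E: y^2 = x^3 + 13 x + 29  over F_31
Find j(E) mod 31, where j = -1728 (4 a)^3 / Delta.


Delta = -16(4 a^3 + 27 b^2) mod 31 = 16
-1728 * (4 a)^3 = -1728 * (4*13)^3 mod 31 = 29
j = 29 * 16^(-1) mod 31 = 27

j = 27 (mod 31)


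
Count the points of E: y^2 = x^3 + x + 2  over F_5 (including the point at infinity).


For each x in F_5, count y with y^2 = x^3 + 1 x + 2 mod 5:
  x = 1: RHS = 4, y in [2, 3]  -> 2 point(s)
  x = 4: RHS = 0, y in [0]  -> 1 point(s)
Affine points: 3. Add the point at infinity: total = 4.

#E(F_5) = 4


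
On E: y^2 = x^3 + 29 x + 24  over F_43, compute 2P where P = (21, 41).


Doubling: s = (3 x1^2 + a) / (2 y1)
s = (3*21^2 + 29) / (2*41) mod 43 = 6
x3 = s^2 - 2 x1 mod 43 = 6^2 - 2*21 = 37
y3 = s (x1 - x3) - y1 mod 43 = 6 * (21 - 37) - 41 = 35

2P = (37, 35)


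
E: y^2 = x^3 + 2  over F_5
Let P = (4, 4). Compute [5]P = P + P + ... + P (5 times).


k = 5 = 101_2 (binary, LSB first: 101)
Double-and-add from P = (4, 4):
  bit 0 = 1: acc = O + (4, 4) = (4, 4)
  bit 1 = 0: acc unchanged = (4, 4)
  bit 2 = 1: acc = (4, 4) + (3, 3) = (4, 1)

5P = (4, 1)


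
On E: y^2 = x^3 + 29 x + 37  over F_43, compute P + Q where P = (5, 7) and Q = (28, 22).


P != Q, so use the chord formula.
s = (y2 - y1) / (x2 - x1) = (15) / (23) mod 43 = 10
x3 = s^2 - x1 - x2 mod 43 = 10^2 - 5 - 28 = 24
y3 = s (x1 - x3) - y1 mod 43 = 10 * (5 - 24) - 7 = 18

P + Q = (24, 18)


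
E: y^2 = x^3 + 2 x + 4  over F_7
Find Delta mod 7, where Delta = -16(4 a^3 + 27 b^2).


4 a^3 + 27 b^2 = 4*2^3 + 27*4^2 = 32 + 432 = 464
Delta = -16 * (464) = -7424
Delta mod 7 = 3

Delta = 3 (mod 7)


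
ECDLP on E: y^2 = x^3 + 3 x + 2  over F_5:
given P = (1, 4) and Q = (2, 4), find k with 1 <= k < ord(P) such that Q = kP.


Enumerate multiples of P until we hit Q = (2, 4):
  1P = (1, 4)
  2P = (2, 4)
Match found at i = 2.

k = 2


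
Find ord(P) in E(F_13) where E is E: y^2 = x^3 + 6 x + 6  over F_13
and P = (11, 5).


Compute successive multiples of P until we hit O:
  1P = (11, 5)
  2P = (1, 0)
  3P = (11, 8)
  4P = O

ord(P) = 4


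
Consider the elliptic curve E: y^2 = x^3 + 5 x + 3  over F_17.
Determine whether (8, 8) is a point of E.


Check whether y^2 = x^3 + 5 x + 3 (mod 17) for (x, y) = (8, 8).
LHS: y^2 = 8^2 mod 17 = 13
RHS: x^3 + 5 x + 3 = 8^3 + 5*8 + 3 mod 17 = 11
LHS != RHS

No, not on the curve


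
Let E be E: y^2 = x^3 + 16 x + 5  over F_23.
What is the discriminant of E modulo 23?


4 a^3 + 27 b^2 = 4*16^3 + 27*5^2 = 16384 + 675 = 17059
Delta = -16 * (17059) = -272944
Delta mod 23 = 20

Delta = 20 (mod 23)


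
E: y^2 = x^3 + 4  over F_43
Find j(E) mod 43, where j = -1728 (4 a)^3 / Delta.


Delta = -16(4 a^3 + 27 b^2) mod 43 = 11
-1728 * (4 a)^3 = -1728 * (4*0)^3 mod 43 = 0
j = 0 * 11^(-1) mod 43 = 0

j = 0 (mod 43)


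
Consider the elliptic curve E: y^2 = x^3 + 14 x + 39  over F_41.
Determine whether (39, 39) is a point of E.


Check whether y^2 = x^3 + 14 x + 39 (mod 41) for (x, y) = (39, 39).
LHS: y^2 = 39^2 mod 41 = 4
RHS: x^3 + 14 x + 39 = 39^3 + 14*39 + 39 mod 41 = 3
LHS != RHS

No, not on the curve


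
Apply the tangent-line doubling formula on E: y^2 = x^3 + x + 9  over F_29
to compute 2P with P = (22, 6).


Doubling: s = (3 x1^2 + a) / (2 y1)
s = (3*22^2 + 1) / (2*6) mod 29 = 22
x3 = s^2 - 2 x1 mod 29 = 22^2 - 2*22 = 5
y3 = s (x1 - x3) - y1 mod 29 = 22 * (22 - 5) - 6 = 20

2P = (5, 20)


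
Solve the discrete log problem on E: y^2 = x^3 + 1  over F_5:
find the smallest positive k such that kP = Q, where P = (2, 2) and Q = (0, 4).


Enumerate multiples of P until we hit Q = (0, 4):
  1P = (2, 2)
  2P = (0, 4)
Match found at i = 2.

k = 2


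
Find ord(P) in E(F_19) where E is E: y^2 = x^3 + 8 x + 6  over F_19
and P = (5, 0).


Compute successive multiples of P until we hit O:
  1P = (5, 0)
  2P = O

ord(P) = 2


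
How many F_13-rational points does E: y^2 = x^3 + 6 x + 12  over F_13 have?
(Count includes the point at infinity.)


For each x in F_13, count y with y^2 = x^3 + 6 x + 12 mod 13:
  x = 0: RHS = 12, y in [5, 8]  -> 2 point(s)
  x = 4: RHS = 9, y in [3, 10]  -> 2 point(s)
  x = 6: RHS = 4, y in [2, 11]  -> 2 point(s)
  x = 8: RHS = 0, y in [0]  -> 1 point(s)
Affine points: 7. Add the point at infinity: total = 8.

#E(F_13) = 8


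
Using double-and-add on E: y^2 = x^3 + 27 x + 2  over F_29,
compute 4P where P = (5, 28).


k = 4 = 100_2 (binary, LSB first: 001)
Double-and-add from P = (5, 28):
  bit 0 = 0: acc unchanged = O
  bit 1 = 0: acc unchanged = O
  bit 2 = 1: acc = O + (5, 1) = (5, 1)

4P = (5, 1)


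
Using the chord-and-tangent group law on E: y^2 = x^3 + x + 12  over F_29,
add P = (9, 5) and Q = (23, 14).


P != Q, so use the chord formula.
s = (y2 - y1) / (x2 - x1) = (9) / (14) mod 29 = 11
x3 = s^2 - x1 - x2 mod 29 = 11^2 - 9 - 23 = 2
y3 = s (x1 - x3) - y1 mod 29 = 11 * (9 - 2) - 5 = 14

P + Q = (2, 14)


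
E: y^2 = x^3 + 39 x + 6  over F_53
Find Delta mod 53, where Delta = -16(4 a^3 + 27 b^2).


4 a^3 + 27 b^2 = 4*39^3 + 27*6^2 = 237276 + 972 = 238248
Delta = -16 * (238248) = -3811968
Delta mod 53 = 4

Delta = 4 (mod 53)


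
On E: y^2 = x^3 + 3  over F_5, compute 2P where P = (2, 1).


Doubling: s = (3 x1^2 + a) / (2 y1)
s = (3*2^2 + 0) / (2*1) mod 5 = 1
x3 = s^2 - 2 x1 mod 5 = 1^2 - 2*2 = 2
y3 = s (x1 - x3) - y1 mod 5 = 1 * (2 - 2) - 1 = 4

2P = (2, 4)


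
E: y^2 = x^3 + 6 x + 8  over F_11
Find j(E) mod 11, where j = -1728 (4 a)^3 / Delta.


Delta = -16(4 a^3 + 27 b^2) mod 11 = 9
-1728 * (4 a)^3 = -1728 * (4*6)^3 mod 11 = 3
j = 3 * 9^(-1) mod 11 = 4

j = 4 (mod 11)


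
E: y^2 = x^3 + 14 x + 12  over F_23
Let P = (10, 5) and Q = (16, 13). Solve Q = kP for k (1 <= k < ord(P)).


Enumerate multiples of P until we hit Q = (16, 13):
  1P = (10, 5)
  2P = (11, 5)
  3P = (2, 18)
  4P = (14, 13)
  5P = (3, 9)
  6P = (0, 9)
  7P = (15, 20)
  8P = (7, 4)
  9P = (1, 21)
  10P = (18, 22)
  11P = (20, 14)
  12P = (6, 17)
  13P = (16, 13)
Match found at i = 13.

k = 13


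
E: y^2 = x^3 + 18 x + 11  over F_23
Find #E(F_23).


For each x in F_23, count y with y^2 = x^3 + 18 x + 11 mod 23:
  x = 2: RHS = 9, y in [3, 20]  -> 2 point(s)
  x = 3: RHS = 0, y in [0]  -> 1 point(s)
  x = 4: RHS = 9, y in [3, 20]  -> 2 point(s)
  x = 6: RHS = 13, y in [6, 17]  -> 2 point(s)
  x = 8: RHS = 0, y in [0]  -> 1 point(s)
  x = 10: RHS = 18, y in [8, 15]  -> 2 point(s)
  x = 12: RHS = 0, y in [0]  -> 1 point(s)
  x = 13: RHS = 4, y in [2, 21]  -> 2 point(s)
  x = 16: RHS = 2, y in [5, 18]  -> 2 point(s)
  x = 17: RHS = 9, y in [3, 20]  -> 2 point(s)
  x = 18: RHS = 3, y in [7, 16]  -> 2 point(s)
  x = 19: RHS = 13, y in [6, 17]  -> 2 point(s)
  x = 21: RHS = 13, y in [6, 17]  -> 2 point(s)
Affine points: 23. Add the point at infinity: total = 24.

#E(F_23) = 24


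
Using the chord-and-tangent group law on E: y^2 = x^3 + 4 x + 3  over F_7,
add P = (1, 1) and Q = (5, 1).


P != Q, so use the chord formula.
s = (y2 - y1) / (x2 - x1) = (0) / (4) mod 7 = 0
x3 = s^2 - x1 - x2 mod 7 = 0^2 - 1 - 5 = 1
y3 = s (x1 - x3) - y1 mod 7 = 0 * (1 - 1) - 1 = 6

P + Q = (1, 6)


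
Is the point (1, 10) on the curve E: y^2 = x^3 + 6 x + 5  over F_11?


Check whether y^2 = x^3 + 6 x + 5 (mod 11) for (x, y) = (1, 10).
LHS: y^2 = 10^2 mod 11 = 1
RHS: x^3 + 6 x + 5 = 1^3 + 6*1 + 5 mod 11 = 1
LHS = RHS

Yes, on the curve


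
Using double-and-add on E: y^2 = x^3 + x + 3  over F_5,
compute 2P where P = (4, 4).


k = 2 = 10_2 (binary, LSB first: 01)
Double-and-add from P = (4, 4):
  bit 0 = 0: acc unchanged = O
  bit 1 = 1: acc = O + (1, 0) = (1, 0)

2P = (1, 0)


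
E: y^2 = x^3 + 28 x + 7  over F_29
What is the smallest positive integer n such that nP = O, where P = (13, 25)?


Compute successive multiples of P until we hit O:
  1P = (13, 25)
  2P = (7, 16)
  3P = (4, 3)
  4P = (28, 6)
  5P = (11, 15)
  6P = (1, 6)
  7P = (2, 19)
  8P = (27, 28)
  ... (continuing to 24P)
  24P = O

ord(P) = 24


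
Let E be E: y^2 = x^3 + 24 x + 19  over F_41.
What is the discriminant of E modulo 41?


4 a^3 + 27 b^2 = 4*24^3 + 27*19^2 = 55296 + 9747 = 65043
Delta = -16 * (65043) = -1040688
Delta mod 41 = 15

Delta = 15 (mod 41)


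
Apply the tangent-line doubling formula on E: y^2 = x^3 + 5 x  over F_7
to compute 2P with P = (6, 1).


Doubling: s = (3 x1^2 + a) / (2 y1)
s = (3*6^2 + 5) / (2*1) mod 7 = 4
x3 = s^2 - 2 x1 mod 7 = 4^2 - 2*6 = 4
y3 = s (x1 - x3) - y1 mod 7 = 4 * (6 - 4) - 1 = 0

2P = (4, 0)


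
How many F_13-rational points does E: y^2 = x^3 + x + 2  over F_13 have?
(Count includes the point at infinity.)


For each x in F_13, count y with y^2 = x^3 + 1 x + 2 mod 13:
  x = 1: RHS = 4, y in [2, 11]  -> 2 point(s)
  x = 2: RHS = 12, y in [5, 8]  -> 2 point(s)
  x = 6: RHS = 3, y in [4, 9]  -> 2 point(s)
  x = 7: RHS = 1, y in [1, 12]  -> 2 point(s)
  x = 9: RHS = 12, y in [5, 8]  -> 2 point(s)
  x = 12: RHS = 0, y in [0]  -> 1 point(s)
Affine points: 11. Add the point at infinity: total = 12.

#E(F_13) = 12


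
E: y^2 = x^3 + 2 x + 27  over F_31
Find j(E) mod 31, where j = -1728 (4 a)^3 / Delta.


Delta = -16(4 a^3 + 27 b^2) mod 31 = 16
-1728 * (4 a)^3 = -1728 * (4*2)^3 mod 31 = 4
j = 4 * 16^(-1) mod 31 = 8

j = 8 (mod 31)


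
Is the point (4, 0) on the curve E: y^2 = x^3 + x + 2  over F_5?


Check whether y^2 = x^3 + 1 x + 2 (mod 5) for (x, y) = (4, 0).
LHS: y^2 = 0^2 mod 5 = 0
RHS: x^3 + 1 x + 2 = 4^3 + 1*4 + 2 mod 5 = 0
LHS = RHS

Yes, on the curve


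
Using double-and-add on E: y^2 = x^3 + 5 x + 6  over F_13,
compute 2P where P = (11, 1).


k = 2 = 10_2 (binary, LSB first: 01)
Double-and-add from P = (11, 1):
  bit 0 = 0: acc unchanged = O
  bit 1 = 1: acc = O + (8, 5) = (8, 5)

2P = (8, 5)


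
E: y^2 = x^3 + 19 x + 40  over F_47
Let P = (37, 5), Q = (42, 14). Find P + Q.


P != Q, so use the chord formula.
s = (y2 - y1) / (x2 - x1) = (9) / (5) mod 47 = 30
x3 = s^2 - x1 - x2 mod 47 = 30^2 - 37 - 42 = 22
y3 = s (x1 - x3) - y1 mod 47 = 30 * (37 - 22) - 5 = 22

P + Q = (22, 22)


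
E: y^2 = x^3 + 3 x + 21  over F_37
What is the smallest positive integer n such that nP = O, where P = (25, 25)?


Compute successive multiples of P until we hit O:
  1P = (25, 25)
  2P = (12, 3)
  3P = (16, 13)
  4P = (6, 25)
  5P = (6, 12)
  6P = (16, 24)
  7P = (12, 34)
  8P = (25, 12)
  ... (continuing to 9P)
  9P = O

ord(P) = 9


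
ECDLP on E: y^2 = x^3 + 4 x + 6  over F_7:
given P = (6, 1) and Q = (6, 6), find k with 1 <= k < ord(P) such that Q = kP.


Enumerate multiples of P until we hit Q = (6, 6):
  1P = (6, 1)
  2P = (2, 6)
  3P = (1, 5)
  4P = (4, 3)
  5P = (5, 5)
  6P = (5, 2)
  7P = (4, 4)
  8P = (1, 2)
  9P = (2, 1)
  10P = (6, 6)
Match found at i = 10.

k = 10


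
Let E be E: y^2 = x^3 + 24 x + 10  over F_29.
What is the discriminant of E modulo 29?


4 a^3 + 27 b^2 = 4*24^3 + 27*10^2 = 55296 + 2700 = 57996
Delta = -16 * (57996) = -927936
Delta mod 29 = 6

Delta = 6 (mod 29)


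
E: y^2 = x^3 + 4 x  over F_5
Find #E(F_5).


For each x in F_5, count y with y^2 = x^3 + 4 x + 0 mod 5:
  x = 0: RHS = 0, y in [0]  -> 1 point(s)
  x = 1: RHS = 0, y in [0]  -> 1 point(s)
  x = 2: RHS = 1, y in [1, 4]  -> 2 point(s)
  x = 3: RHS = 4, y in [2, 3]  -> 2 point(s)
  x = 4: RHS = 0, y in [0]  -> 1 point(s)
Affine points: 7. Add the point at infinity: total = 8.

#E(F_5) = 8


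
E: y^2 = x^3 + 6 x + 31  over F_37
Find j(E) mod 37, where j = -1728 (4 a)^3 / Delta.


Delta = -16(4 a^3 + 27 b^2) mod 37 = 2
-1728 * (4 a)^3 = -1728 * (4*6)^3 mod 37 = 31
j = 31 * 2^(-1) mod 37 = 34

j = 34 (mod 37)


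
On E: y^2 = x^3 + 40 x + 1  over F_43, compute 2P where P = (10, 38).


Doubling: s = (3 x1^2 + a) / (2 y1)
s = (3*10^2 + 40) / (2*38) mod 43 = 9
x3 = s^2 - 2 x1 mod 43 = 9^2 - 2*10 = 18
y3 = s (x1 - x3) - y1 mod 43 = 9 * (10 - 18) - 38 = 19

2P = (18, 19)


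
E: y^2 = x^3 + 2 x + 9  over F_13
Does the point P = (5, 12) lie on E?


Check whether y^2 = x^3 + 2 x + 9 (mod 13) for (x, y) = (5, 12).
LHS: y^2 = 12^2 mod 13 = 1
RHS: x^3 + 2 x + 9 = 5^3 + 2*5 + 9 mod 13 = 1
LHS = RHS

Yes, on the curve


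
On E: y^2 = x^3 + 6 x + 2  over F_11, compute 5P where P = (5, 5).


k = 5 = 101_2 (binary, LSB first: 101)
Double-and-add from P = (5, 5):
  bit 0 = 1: acc = O + (5, 5) = (5, 5)
  bit 1 = 0: acc unchanged = (5, 5)
  bit 2 = 1: acc = (5, 5) + (3, 6) = (6, 1)

5P = (6, 1)


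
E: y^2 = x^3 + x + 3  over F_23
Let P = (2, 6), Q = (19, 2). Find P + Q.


P != Q, so use the chord formula.
s = (y2 - y1) / (x2 - x1) = (19) / (17) mod 23 = 16
x3 = s^2 - x1 - x2 mod 23 = 16^2 - 2 - 19 = 5
y3 = s (x1 - x3) - y1 mod 23 = 16 * (2 - 5) - 6 = 15

P + Q = (5, 15)


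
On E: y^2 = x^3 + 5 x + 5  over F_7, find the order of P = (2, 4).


Compute successive multiples of P until we hit O:
  1P = (2, 4)
  2P = (5, 1)
  3P = (1, 2)
  4P = (1, 5)
  5P = (5, 6)
  6P = (2, 3)
  7P = O

ord(P) = 7


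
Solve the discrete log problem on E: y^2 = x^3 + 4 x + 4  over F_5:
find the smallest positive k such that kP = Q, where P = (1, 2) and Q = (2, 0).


Enumerate multiples of P until we hit Q = (2, 0):
  1P = (1, 2)
  2P = (2, 0)
Match found at i = 2.

k = 2


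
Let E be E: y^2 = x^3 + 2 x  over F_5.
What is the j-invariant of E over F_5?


Delta = -16(4 a^3 + 27 b^2) mod 5 = 3
-1728 * (4 a)^3 = -1728 * (4*2)^3 mod 5 = 4
j = 4 * 3^(-1) mod 5 = 3

j = 3 (mod 5)


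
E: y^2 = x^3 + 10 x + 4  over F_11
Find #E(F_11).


For each x in F_11, count y with y^2 = x^3 + 10 x + 4 mod 11:
  x = 0: RHS = 4, y in [2, 9]  -> 2 point(s)
  x = 1: RHS = 4, y in [2, 9]  -> 2 point(s)
  x = 4: RHS = 9, y in [3, 8]  -> 2 point(s)
  x = 5: RHS = 3, y in [5, 6]  -> 2 point(s)
  x = 6: RHS = 5, y in [4, 7]  -> 2 point(s)
  x = 9: RHS = 9, y in [3, 8]  -> 2 point(s)
  x = 10: RHS = 4, y in [2, 9]  -> 2 point(s)
Affine points: 14. Add the point at infinity: total = 15.

#E(F_11) = 15


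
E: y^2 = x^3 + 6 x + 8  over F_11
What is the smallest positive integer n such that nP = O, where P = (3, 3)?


Compute successive multiples of P until we hit O:
  1P = (3, 3)
  2P = (5, 8)
  3P = (1, 2)
  4P = (10, 10)
  5P = (10, 1)
  6P = (1, 9)
  7P = (5, 3)
  8P = (3, 8)
  ... (continuing to 9P)
  9P = O

ord(P) = 9


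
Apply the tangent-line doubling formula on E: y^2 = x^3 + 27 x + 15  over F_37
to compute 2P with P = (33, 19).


Doubling: s = (3 x1^2 + a) / (2 y1)
s = (3*33^2 + 27) / (2*19) mod 37 = 1
x3 = s^2 - 2 x1 mod 37 = 1^2 - 2*33 = 9
y3 = s (x1 - x3) - y1 mod 37 = 1 * (33 - 9) - 19 = 5

2P = (9, 5)


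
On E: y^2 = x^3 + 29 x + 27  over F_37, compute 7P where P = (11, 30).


k = 7 = 111_2 (binary, LSB first: 111)
Double-and-add from P = (11, 30):
  bit 0 = 1: acc = O + (11, 30) = (11, 30)
  bit 1 = 1: acc = (11, 30) + (22, 19) = (5, 1)
  bit 2 = 1: acc = (5, 1) + (31, 9) = (0, 29)

7P = (0, 29)


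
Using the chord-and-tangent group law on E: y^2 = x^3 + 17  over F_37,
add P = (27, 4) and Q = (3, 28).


P != Q, so use the chord formula.
s = (y2 - y1) / (x2 - x1) = (24) / (13) mod 37 = 36
x3 = s^2 - x1 - x2 mod 37 = 36^2 - 27 - 3 = 8
y3 = s (x1 - x3) - y1 mod 37 = 36 * (27 - 8) - 4 = 14

P + Q = (8, 14)


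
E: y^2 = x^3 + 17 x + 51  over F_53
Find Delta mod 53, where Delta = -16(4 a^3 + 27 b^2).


4 a^3 + 27 b^2 = 4*17^3 + 27*51^2 = 19652 + 70227 = 89879
Delta = -16 * (89879) = -1438064
Delta mod 53 = 38

Delta = 38 (mod 53)


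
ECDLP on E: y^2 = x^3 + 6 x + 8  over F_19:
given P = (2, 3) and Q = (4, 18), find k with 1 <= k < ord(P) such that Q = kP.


Enumerate multiples of P until we hit Q = (4, 18):
  1P = (2, 3)
  2P = (5, 7)
  3P = (18, 1)
  4P = (10, 17)
  5P = (16, 1)
  6P = (8, 6)
  7P = (14, 10)
  8P = (4, 18)
Match found at i = 8.

k = 8


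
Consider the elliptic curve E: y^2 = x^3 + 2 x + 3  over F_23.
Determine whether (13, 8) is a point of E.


Check whether y^2 = x^3 + 2 x + 3 (mod 23) for (x, y) = (13, 8).
LHS: y^2 = 8^2 mod 23 = 18
RHS: x^3 + 2 x + 3 = 13^3 + 2*13 + 3 mod 23 = 18
LHS = RHS

Yes, on the curve


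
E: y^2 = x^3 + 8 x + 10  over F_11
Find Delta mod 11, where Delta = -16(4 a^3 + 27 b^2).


4 a^3 + 27 b^2 = 4*8^3 + 27*10^2 = 2048 + 2700 = 4748
Delta = -16 * (4748) = -75968
Delta mod 11 = 9

Delta = 9 (mod 11)


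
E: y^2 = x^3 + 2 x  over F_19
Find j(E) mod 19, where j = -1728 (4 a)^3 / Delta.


Delta = -16(4 a^3 + 27 b^2) mod 19 = 1
-1728 * (4 a)^3 = -1728 * (4*2)^3 mod 19 = 18
j = 18 * 1^(-1) mod 19 = 18

j = 18 (mod 19)


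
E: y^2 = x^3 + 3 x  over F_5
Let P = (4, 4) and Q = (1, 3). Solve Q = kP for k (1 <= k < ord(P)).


Enumerate multiples of P until we hit Q = (1, 3):
  1P = (4, 4)
  2P = (1, 2)
  3P = (1, 3)
Match found at i = 3.

k = 3


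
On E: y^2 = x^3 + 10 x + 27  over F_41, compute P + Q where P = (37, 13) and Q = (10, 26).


P != Q, so use the chord formula.
s = (y2 - y1) / (x2 - x1) = (13) / (14) mod 41 = 39
x3 = s^2 - x1 - x2 mod 41 = 39^2 - 37 - 10 = 39
y3 = s (x1 - x3) - y1 mod 41 = 39 * (37 - 39) - 13 = 32

P + Q = (39, 32)


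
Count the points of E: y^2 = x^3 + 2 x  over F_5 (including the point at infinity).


For each x in F_5, count y with y^2 = x^3 + 2 x + 0 mod 5:
  x = 0: RHS = 0, y in [0]  -> 1 point(s)
Affine points: 1. Add the point at infinity: total = 2.

#E(F_5) = 2


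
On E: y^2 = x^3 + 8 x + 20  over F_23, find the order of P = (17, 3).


Compute successive multiples of P until we hit O:
  1P = (17, 3)
  2P = (5, 22)
  3P = (19, 4)
  4P = (16, 9)
  5P = (3, 5)
  6P = (11, 6)
  7P = (1, 12)
  8P = (9, 4)
  ... (continuing to 27P)
  27P = O

ord(P) = 27


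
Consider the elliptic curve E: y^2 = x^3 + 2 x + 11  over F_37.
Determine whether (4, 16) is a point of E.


Check whether y^2 = x^3 + 2 x + 11 (mod 37) for (x, y) = (4, 16).
LHS: y^2 = 16^2 mod 37 = 34
RHS: x^3 + 2 x + 11 = 4^3 + 2*4 + 11 mod 37 = 9
LHS != RHS

No, not on the curve


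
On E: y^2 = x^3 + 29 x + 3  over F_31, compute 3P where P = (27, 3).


k = 3 = 11_2 (binary, LSB first: 11)
Double-and-add from P = (27, 3):
  bit 0 = 1: acc = O + (27, 3) = (27, 3)
  bit 1 = 1: acc = (27, 3) + (22, 25) = (15, 0)

3P = (15, 0)


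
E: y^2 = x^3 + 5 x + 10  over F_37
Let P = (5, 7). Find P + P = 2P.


Doubling: s = (3 x1^2 + a) / (2 y1)
s = (3*5^2 + 5) / (2*7) mod 37 = 11
x3 = s^2 - 2 x1 mod 37 = 11^2 - 2*5 = 0
y3 = s (x1 - x3) - y1 mod 37 = 11 * (5 - 0) - 7 = 11

2P = (0, 11)


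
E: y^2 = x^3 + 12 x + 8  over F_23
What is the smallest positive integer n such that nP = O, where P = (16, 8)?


Compute successive multiples of P until we hit O:
  1P = (16, 8)
  2P = (0, 13)
  3P = (0, 10)
  4P = (16, 15)
  5P = O

ord(P) = 5


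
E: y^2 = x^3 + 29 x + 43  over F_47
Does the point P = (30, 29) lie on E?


Check whether y^2 = x^3 + 29 x + 43 (mod 47) for (x, y) = (30, 29).
LHS: y^2 = 29^2 mod 47 = 42
RHS: x^3 + 29 x + 43 = 30^3 + 29*30 + 43 mod 47 = 42
LHS = RHS

Yes, on the curve


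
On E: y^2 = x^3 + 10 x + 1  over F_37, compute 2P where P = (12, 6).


k = 2 = 10_2 (binary, LSB first: 01)
Double-and-add from P = (12, 6):
  bit 0 = 0: acc unchanged = O
  bit 1 = 1: acc = O + (12, 31) = (12, 31)

2P = (12, 31)


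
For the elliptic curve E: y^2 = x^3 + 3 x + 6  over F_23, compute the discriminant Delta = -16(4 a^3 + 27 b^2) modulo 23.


4 a^3 + 27 b^2 = 4*3^3 + 27*6^2 = 108 + 972 = 1080
Delta = -16 * (1080) = -17280
Delta mod 23 = 16

Delta = 16 (mod 23)


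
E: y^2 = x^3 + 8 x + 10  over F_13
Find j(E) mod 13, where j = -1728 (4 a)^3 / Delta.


Delta = -16(4 a^3 + 27 b^2) mod 13 = 4
-1728 * (4 a)^3 = -1728 * (4*8)^3 mod 13 = 8
j = 8 * 4^(-1) mod 13 = 2

j = 2 (mod 13)


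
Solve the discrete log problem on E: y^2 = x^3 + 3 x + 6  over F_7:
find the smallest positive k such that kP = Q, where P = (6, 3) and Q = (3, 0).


Enumerate multiples of P until we hit Q = (3, 0):
  1P = (6, 3)
  2P = (3, 0)
Match found at i = 2.

k = 2


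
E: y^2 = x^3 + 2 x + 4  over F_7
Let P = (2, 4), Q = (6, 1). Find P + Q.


P != Q, so use the chord formula.
s = (y2 - y1) / (x2 - x1) = (4) / (4) mod 7 = 1
x3 = s^2 - x1 - x2 mod 7 = 1^2 - 2 - 6 = 0
y3 = s (x1 - x3) - y1 mod 7 = 1 * (2 - 0) - 4 = 5

P + Q = (0, 5)


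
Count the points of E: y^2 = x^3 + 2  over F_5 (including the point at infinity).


For each x in F_5, count y with y^2 = x^3 + 0 x + 2 mod 5:
  x = 2: RHS = 0, y in [0]  -> 1 point(s)
  x = 3: RHS = 4, y in [2, 3]  -> 2 point(s)
  x = 4: RHS = 1, y in [1, 4]  -> 2 point(s)
Affine points: 5. Add the point at infinity: total = 6.

#E(F_5) = 6


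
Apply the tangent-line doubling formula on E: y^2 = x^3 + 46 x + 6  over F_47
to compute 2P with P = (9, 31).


Doubling: s = (3 x1^2 + a) / (2 y1)
s = (3*9^2 + 46) / (2*31) mod 47 = 13
x3 = s^2 - 2 x1 mod 47 = 13^2 - 2*9 = 10
y3 = s (x1 - x3) - y1 mod 47 = 13 * (9 - 10) - 31 = 3

2P = (10, 3)


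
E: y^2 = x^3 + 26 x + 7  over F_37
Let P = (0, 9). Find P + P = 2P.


Doubling: s = (3 x1^2 + a) / (2 y1)
s = (3*0^2 + 26) / (2*9) mod 37 = 22
x3 = s^2 - 2 x1 mod 37 = 22^2 - 2*0 = 3
y3 = s (x1 - x3) - y1 mod 37 = 22 * (0 - 3) - 9 = 36

2P = (3, 36)


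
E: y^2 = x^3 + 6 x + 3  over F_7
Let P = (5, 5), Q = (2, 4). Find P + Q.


P != Q, so use the chord formula.
s = (y2 - y1) / (x2 - x1) = (6) / (4) mod 7 = 5
x3 = s^2 - x1 - x2 mod 7 = 5^2 - 5 - 2 = 4
y3 = s (x1 - x3) - y1 mod 7 = 5 * (5 - 4) - 5 = 0

P + Q = (4, 0)


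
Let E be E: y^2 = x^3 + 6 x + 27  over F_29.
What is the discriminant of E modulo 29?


4 a^3 + 27 b^2 = 4*6^3 + 27*27^2 = 864 + 19683 = 20547
Delta = -16 * (20547) = -328752
Delta mod 29 = 21

Delta = 21 (mod 29)


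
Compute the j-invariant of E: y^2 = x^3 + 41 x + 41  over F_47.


Delta = -16(4 a^3 + 27 b^2) mod 47 = 11
-1728 * (4 a)^3 = -1728 * (4*41)^3 mod 47 = 28
j = 28 * 11^(-1) mod 47 = 41

j = 41 (mod 47)


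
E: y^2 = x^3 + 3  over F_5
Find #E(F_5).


For each x in F_5, count y with y^2 = x^3 + 0 x + 3 mod 5:
  x = 1: RHS = 4, y in [2, 3]  -> 2 point(s)
  x = 2: RHS = 1, y in [1, 4]  -> 2 point(s)
  x = 3: RHS = 0, y in [0]  -> 1 point(s)
Affine points: 5. Add the point at infinity: total = 6.

#E(F_5) = 6


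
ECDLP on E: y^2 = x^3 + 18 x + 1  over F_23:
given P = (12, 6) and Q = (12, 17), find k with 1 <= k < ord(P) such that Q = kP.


Enumerate multiples of P until we hit Q = (12, 17):
  1P = (12, 6)
  2P = (8, 6)
  3P = (3, 17)
  4P = (20, 14)
  5P = (15, 14)
  6P = (21, 16)
  7P = (6, 16)
  8P = (18, 4)
  9P = (11, 9)
  10P = (9, 8)
  11P = (5, 20)
  12P = (10, 13)
  13P = (19, 7)
  14P = (0, 22)
  15P = (0, 1)
  16P = (19, 16)
  17P = (10, 10)
  18P = (5, 3)
  19P = (9, 15)
  20P = (11, 14)
  21P = (18, 19)
  22P = (6, 7)
  23P = (21, 7)
  24P = (15, 9)
  25P = (20, 9)
  26P = (3, 6)
  27P = (8, 17)
  28P = (12, 17)
Match found at i = 28.

k = 28


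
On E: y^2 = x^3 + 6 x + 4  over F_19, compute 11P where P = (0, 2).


k = 11 = 1011_2 (binary, LSB first: 1101)
Double-and-add from P = (0, 2):
  bit 0 = 1: acc = O + (0, 2) = (0, 2)
  bit 1 = 1: acc = (0, 2) + (7, 16) = (16, 4)
  bit 2 = 0: acc unchanged = (16, 4)
  bit 3 = 1: acc = (16, 4) + (2, 10) = (7, 3)

11P = (7, 3)


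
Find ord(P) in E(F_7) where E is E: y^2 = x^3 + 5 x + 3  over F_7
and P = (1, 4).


Compute successive multiples of P until we hit O:
  1P = (1, 4)
  2P = (6, 5)
  3P = (2, 0)
  4P = (6, 2)
  5P = (1, 3)
  6P = O

ord(P) = 6


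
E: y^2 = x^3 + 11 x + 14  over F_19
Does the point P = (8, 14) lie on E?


Check whether y^2 = x^3 + 11 x + 14 (mod 19) for (x, y) = (8, 14).
LHS: y^2 = 14^2 mod 19 = 6
RHS: x^3 + 11 x + 14 = 8^3 + 11*8 + 14 mod 19 = 6
LHS = RHS

Yes, on the curve


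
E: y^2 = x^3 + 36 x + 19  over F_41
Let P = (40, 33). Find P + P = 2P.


Doubling: s = (3 x1^2 + a) / (2 y1)
s = (3*40^2 + 36) / (2*33) mod 41 = 36
x3 = s^2 - 2 x1 mod 41 = 36^2 - 2*40 = 27
y3 = s (x1 - x3) - y1 mod 41 = 36 * (40 - 27) - 33 = 25

2P = (27, 25)


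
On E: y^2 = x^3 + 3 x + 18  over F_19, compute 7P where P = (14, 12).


k = 7 = 111_2 (binary, LSB first: 111)
Double-and-add from P = (14, 12):
  bit 0 = 1: acc = O + (14, 12) = (14, 12)
  bit 1 = 1: acc = (14, 12) + (17, 2) = (16, 1)
  bit 2 = 1: acc = (16, 1) + (5, 5) = (3, 15)

7P = (3, 15)


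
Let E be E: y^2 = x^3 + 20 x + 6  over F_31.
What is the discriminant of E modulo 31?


4 a^3 + 27 b^2 = 4*20^3 + 27*6^2 = 32000 + 972 = 32972
Delta = -16 * (32972) = -527552
Delta mod 31 = 6

Delta = 6 (mod 31)


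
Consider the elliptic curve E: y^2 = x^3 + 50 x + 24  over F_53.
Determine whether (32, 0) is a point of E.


Check whether y^2 = x^3 + 50 x + 24 (mod 53) for (x, y) = (32, 0).
LHS: y^2 = 0^2 mod 53 = 0
RHS: x^3 + 50 x + 24 = 32^3 + 50*32 + 24 mod 53 = 48
LHS != RHS

No, not on the curve


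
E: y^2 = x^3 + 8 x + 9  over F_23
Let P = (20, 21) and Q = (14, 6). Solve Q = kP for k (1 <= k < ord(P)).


Enumerate multiples of P until we hit Q = (14, 6):
  1P = (20, 21)
  2P = (15, 10)
  3P = (14, 6)
Match found at i = 3.

k = 3


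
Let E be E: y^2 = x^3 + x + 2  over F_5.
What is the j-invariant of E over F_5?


Delta = -16(4 a^3 + 27 b^2) mod 5 = 3
-1728 * (4 a)^3 = -1728 * (4*1)^3 mod 5 = 3
j = 3 * 3^(-1) mod 5 = 1

j = 1 (mod 5)


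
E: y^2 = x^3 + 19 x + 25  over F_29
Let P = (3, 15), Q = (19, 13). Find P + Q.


P != Q, so use the chord formula.
s = (y2 - y1) / (x2 - x1) = (27) / (16) mod 29 = 18
x3 = s^2 - x1 - x2 mod 29 = 18^2 - 3 - 19 = 12
y3 = s (x1 - x3) - y1 mod 29 = 18 * (3 - 12) - 15 = 26

P + Q = (12, 26)


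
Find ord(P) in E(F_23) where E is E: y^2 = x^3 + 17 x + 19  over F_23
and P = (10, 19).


Compute successive multiples of P until we hit O:
  1P = (10, 19)
  2P = (21, 0)
  3P = (10, 4)
  4P = O

ord(P) = 4


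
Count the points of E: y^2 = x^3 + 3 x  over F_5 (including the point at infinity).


For each x in F_5, count y with y^2 = x^3 + 3 x + 0 mod 5:
  x = 0: RHS = 0, y in [0]  -> 1 point(s)
  x = 1: RHS = 4, y in [2, 3]  -> 2 point(s)
  x = 2: RHS = 4, y in [2, 3]  -> 2 point(s)
  x = 3: RHS = 1, y in [1, 4]  -> 2 point(s)
  x = 4: RHS = 1, y in [1, 4]  -> 2 point(s)
Affine points: 9. Add the point at infinity: total = 10.

#E(F_5) = 10


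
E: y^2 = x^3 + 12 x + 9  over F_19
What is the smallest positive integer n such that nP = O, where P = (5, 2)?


Compute successive multiples of P until we hit O:
  1P = (5, 2)
  2P = (13, 14)
  3P = (8, 3)
  4P = (4, 11)
  5P = (15, 12)
  6P = (0, 3)
  7P = (11, 3)
  8P = (12, 0)
  ... (continuing to 16P)
  16P = O

ord(P) = 16


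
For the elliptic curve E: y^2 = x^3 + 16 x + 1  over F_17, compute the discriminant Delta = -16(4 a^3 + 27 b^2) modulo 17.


4 a^3 + 27 b^2 = 4*16^3 + 27*1^2 = 16384 + 27 = 16411
Delta = -16 * (16411) = -262576
Delta mod 17 = 6

Delta = 6 (mod 17)


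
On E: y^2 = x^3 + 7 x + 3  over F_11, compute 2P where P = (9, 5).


Doubling: s = (3 x1^2 + a) / (2 y1)
s = (3*9^2 + 7) / (2*5) mod 11 = 3
x3 = s^2 - 2 x1 mod 11 = 3^2 - 2*9 = 2
y3 = s (x1 - x3) - y1 mod 11 = 3 * (9 - 2) - 5 = 5

2P = (2, 5)


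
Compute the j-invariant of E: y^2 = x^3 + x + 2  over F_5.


Delta = -16(4 a^3 + 27 b^2) mod 5 = 3
-1728 * (4 a)^3 = -1728 * (4*1)^3 mod 5 = 3
j = 3 * 3^(-1) mod 5 = 1

j = 1 (mod 5)


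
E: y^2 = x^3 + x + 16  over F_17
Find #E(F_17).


For each x in F_17, count y with y^2 = x^3 + 1 x + 16 mod 17:
  x = 0: RHS = 16, y in [4, 13]  -> 2 point(s)
  x = 1: RHS = 1, y in [1, 16]  -> 2 point(s)
  x = 2: RHS = 9, y in [3, 14]  -> 2 point(s)
  x = 4: RHS = 16, y in [4, 13]  -> 2 point(s)
  x = 6: RHS = 0, y in [0]  -> 1 point(s)
  x = 7: RHS = 9, y in [3, 14]  -> 2 point(s)
  x = 8: RHS = 9, y in [3, 14]  -> 2 point(s)
  x = 11: RHS = 15, y in [7, 10]  -> 2 point(s)
  x = 13: RHS = 16, y in [4, 13]  -> 2 point(s)
Affine points: 17. Add the point at infinity: total = 18.

#E(F_17) = 18


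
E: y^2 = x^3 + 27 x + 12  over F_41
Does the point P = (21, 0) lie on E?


Check whether y^2 = x^3 + 27 x + 12 (mod 41) for (x, y) = (21, 0).
LHS: y^2 = 0^2 mod 41 = 0
RHS: x^3 + 27 x + 12 = 21^3 + 27*21 + 12 mod 41 = 0
LHS = RHS

Yes, on the curve


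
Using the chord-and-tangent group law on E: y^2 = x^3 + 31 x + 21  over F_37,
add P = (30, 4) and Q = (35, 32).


P != Q, so use the chord formula.
s = (y2 - y1) / (x2 - x1) = (28) / (5) mod 37 = 13
x3 = s^2 - x1 - x2 mod 37 = 13^2 - 30 - 35 = 30
y3 = s (x1 - x3) - y1 mod 37 = 13 * (30 - 30) - 4 = 33

P + Q = (30, 33)


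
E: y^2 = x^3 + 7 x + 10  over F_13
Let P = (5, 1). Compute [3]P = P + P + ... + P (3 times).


k = 3 = 11_2 (binary, LSB first: 11)
Double-and-add from P = (5, 1):
  bit 0 = 1: acc = O + (5, 1) = (5, 1)
  bit 1 = 1: acc = (5, 1) + (7, 8) = (10, 1)

3P = (10, 1)


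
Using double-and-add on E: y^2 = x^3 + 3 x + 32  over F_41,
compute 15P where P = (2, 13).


k = 15 = 1111_2 (binary, LSB first: 1111)
Double-and-add from P = (2, 13):
  bit 0 = 1: acc = O + (2, 13) = (2, 13)
  bit 1 = 1: acc = (2, 13) + (38, 23) = (5, 34)
  bit 2 = 1: acc = (5, 34) + (1, 35) = (12, 19)
  bit 3 = 1: acc = (12, 19) + (29, 20) = (21, 7)

15P = (21, 7)


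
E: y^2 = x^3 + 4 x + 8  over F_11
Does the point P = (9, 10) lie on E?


Check whether y^2 = x^3 + 4 x + 8 (mod 11) for (x, y) = (9, 10).
LHS: y^2 = 10^2 mod 11 = 1
RHS: x^3 + 4 x + 8 = 9^3 + 4*9 + 8 mod 11 = 3
LHS != RHS

No, not on the curve


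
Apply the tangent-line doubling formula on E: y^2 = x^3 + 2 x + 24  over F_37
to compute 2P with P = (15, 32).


Doubling: s = (3 x1^2 + a) / (2 y1)
s = (3*15^2 + 2) / (2*32) mod 37 = 10
x3 = s^2 - 2 x1 mod 37 = 10^2 - 2*15 = 33
y3 = s (x1 - x3) - y1 mod 37 = 10 * (15 - 33) - 32 = 10

2P = (33, 10)


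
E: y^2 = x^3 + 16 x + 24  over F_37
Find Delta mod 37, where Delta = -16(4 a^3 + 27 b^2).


4 a^3 + 27 b^2 = 4*16^3 + 27*24^2 = 16384 + 15552 = 31936
Delta = -16 * (31936) = -510976
Delta mod 37 = 31

Delta = 31 (mod 37)


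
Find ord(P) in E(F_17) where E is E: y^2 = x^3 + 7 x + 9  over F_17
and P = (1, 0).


Compute successive multiples of P until we hit O:
  1P = (1, 0)
  2P = O

ord(P) = 2


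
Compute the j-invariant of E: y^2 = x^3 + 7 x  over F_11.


Delta = -16(4 a^3 + 27 b^2) mod 11 = 4
-1728 * (4 a)^3 = -1728 * (4*7)^3 mod 11 = 4
j = 4 * 4^(-1) mod 11 = 1

j = 1 (mod 11)


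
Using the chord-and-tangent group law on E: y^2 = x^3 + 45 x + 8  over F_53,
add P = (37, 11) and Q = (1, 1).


P != Q, so use the chord formula.
s = (y2 - y1) / (x2 - x1) = (43) / (17) mod 53 = 15
x3 = s^2 - x1 - x2 mod 53 = 15^2 - 37 - 1 = 28
y3 = s (x1 - x3) - y1 mod 53 = 15 * (37 - 28) - 11 = 18

P + Q = (28, 18)


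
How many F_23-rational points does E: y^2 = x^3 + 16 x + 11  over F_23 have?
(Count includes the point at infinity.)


For each x in F_23, count y with y^2 = x^3 + 16 x + 11 mod 23:
  x = 4: RHS = 1, y in [1, 22]  -> 2 point(s)
  x = 5: RHS = 9, y in [3, 20]  -> 2 point(s)
  x = 6: RHS = 1, y in [1, 22]  -> 2 point(s)
  x = 7: RHS = 6, y in [11, 12]  -> 2 point(s)
  x = 11: RHS = 0, y in [0]  -> 1 point(s)
  x = 13: RHS = 1, y in [1, 22]  -> 2 point(s)
  x = 14: RHS = 12, y in [9, 14]  -> 2 point(s)
  x = 16: RHS = 16, y in [4, 19]  -> 2 point(s)
  x = 18: RHS = 13, y in [6, 17]  -> 2 point(s)
Affine points: 17. Add the point at infinity: total = 18.

#E(F_23) = 18


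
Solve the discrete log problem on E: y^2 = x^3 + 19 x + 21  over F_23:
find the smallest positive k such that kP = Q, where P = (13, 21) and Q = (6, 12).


Enumerate multiples of P until we hit Q = (6, 12):
  1P = (13, 21)
  2P = (22, 1)
  3P = (6, 12)
Match found at i = 3.

k = 3


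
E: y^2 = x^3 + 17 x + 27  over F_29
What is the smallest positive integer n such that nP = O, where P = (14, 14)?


Compute successive multiples of P until we hit O:
  1P = (14, 14)
  2P = (17, 3)
  3P = (5, 11)
  4P = (23, 12)
  5P = (1, 25)
  6P = (13, 3)
  7P = (7, 5)
  8P = (28, 26)
  ... (continuing to 26P)
  26P = O

ord(P) = 26


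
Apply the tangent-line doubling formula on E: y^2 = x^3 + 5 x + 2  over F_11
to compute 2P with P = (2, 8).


Doubling: s = (3 x1^2 + a) / (2 y1)
s = (3*2^2 + 5) / (2*8) mod 11 = 10
x3 = s^2 - 2 x1 mod 11 = 10^2 - 2*2 = 8
y3 = s (x1 - x3) - y1 mod 11 = 10 * (2 - 8) - 8 = 9

2P = (8, 9)


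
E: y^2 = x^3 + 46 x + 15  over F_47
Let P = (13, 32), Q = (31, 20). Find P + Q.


P != Q, so use the chord formula.
s = (y2 - y1) / (x2 - x1) = (35) / (18) mod 47 = 15
x3 = s^2 - x1 - x2 mod 47 = 15^2 - 13 - 31 = 40
y3 = s (x1 - x3) - y1 mod 47 = 15 * (13 - 40) - 32 = 33

P + Q = (40, 33)


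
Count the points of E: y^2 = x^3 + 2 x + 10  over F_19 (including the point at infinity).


For each x in F_19, count y with y^2 = x^3 + 2 x + 10 mod 19:
  x = 3: RHS = 5, y in [9, 10]  -> 2 point(s)
  x = 4: RHS = 6, y in [5, 14]  -> 2 point(s)
  x = 7: RHS = 6, y in [5, 14]  -> 2 point(s)
  x = 8: RHS = 6, y in [5, 14]  -> 2 point(s)
  x = 9: RHS = 16, y in [4, 15]  -> 2 point(s)
  x = 10: RHS = 4, y in [2, 17]  -> 2 point(s)
  x = 17: RHS = 17, y in [6, 13]  -> 2 point(s)
  x = 18: RHS = 7, y in [8, 11]  -> 2 point(s)
Affine points: 16. Add the point at infinity: total = 17.

#E(F_19) = 17


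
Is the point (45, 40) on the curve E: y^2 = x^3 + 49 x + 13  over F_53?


Check whether y^2 = x^3 + 49 x + 13 (mod 53) for (x, y) = (45, 40).
LHS: y^2 = 40^2 mod 53 = 10
RHS: x^3 + 49 x + 13 = 45^3 + 49*45 + 13 mod 53 = 10
LHS = RHS

Yes, on the curve


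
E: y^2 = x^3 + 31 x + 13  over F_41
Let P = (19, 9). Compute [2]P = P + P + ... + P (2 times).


k = 2 = 10_2 (binary, LSB first: 01)
Double-and-add from P = (19, 9):
  bit 0 = 0: acc unchanged = O
  bit 1 = 1: acc = O + (1, 39) = (1, 39)

2P = (1, 39)


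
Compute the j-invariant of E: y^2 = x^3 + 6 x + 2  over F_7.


Delta = -16(4 a^3 + 27 b^2) mod 7 = 2
-1728 * (4 a)^3 = -1728 * (4*6)^3 mod 7 = 6
j = 6 * 2^(-1) mod 7 = 3

j = 3 (mod 7)


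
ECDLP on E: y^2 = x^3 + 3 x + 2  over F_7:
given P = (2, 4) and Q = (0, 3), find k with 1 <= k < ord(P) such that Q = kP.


Enumerate multiples of P until we hit Q = (0, 3):
  1P = (2, 4)
  2P = (4, 1)
  3P = (5, 4)
  4P = (0, 3)
Match found at i = 4.

k = 4


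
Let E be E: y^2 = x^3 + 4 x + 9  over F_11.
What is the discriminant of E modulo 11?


4 a^3 + 27 b^2 = 4*4^3 + 27*9^2 = 256 + 2187 = 2443
Delta = -16 * (2443) = -39088
Delta mod 11 = 6

Delta = 6 (mod 11)


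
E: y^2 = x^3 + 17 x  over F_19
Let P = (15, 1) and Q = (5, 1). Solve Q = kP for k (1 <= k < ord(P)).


Enumerate multiples of P until we hit Q = (5, 1):
  1P = (15, 1)
  2P = (5, 1)
Match found at i = 2.

k = 2


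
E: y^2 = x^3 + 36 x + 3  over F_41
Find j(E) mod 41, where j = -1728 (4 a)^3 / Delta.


Delta = -16(4 a^3 + 27 b^2) mod 41 = 12
-1728 * (4 a)^3 = -1728 * (4*36)^3 mod 41 = 30
j = 30 * 12^(-1) mod 41 = 23

j = 23 (mod 41)


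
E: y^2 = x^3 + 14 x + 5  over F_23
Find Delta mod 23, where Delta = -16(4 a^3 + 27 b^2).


4 a^3 + 27 b^2 = 4*14^3 + 27*5^2 = 10976 + 675 = 11651
Delta = -16 * (11651) = -186416
Delta mod 23 = 22

Delta = 22 (mod 23)


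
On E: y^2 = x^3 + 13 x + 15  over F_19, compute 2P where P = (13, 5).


k = 2 = 10_2 (binary, LSB first: 01)
Double-and-add from P = (13, 5):
  bit 0 = 0: acc unchanged = O
  bit 1 = 1: acc = O + (18, 1) = (18, 1)

2P = (18, 1)


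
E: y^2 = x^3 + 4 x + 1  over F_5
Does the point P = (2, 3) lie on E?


Check whether y^2 = x^3 + 4 x + 1 (mod 5) for (x, y) = (2, 3).
LHS: y^2 = 3^2 mod 5 = 4
RHS: x^3 + 4 x + 1 = 2^3 + 4*2 + 1 mod 5 = 2
LHS != RHS

No, not on the curve
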